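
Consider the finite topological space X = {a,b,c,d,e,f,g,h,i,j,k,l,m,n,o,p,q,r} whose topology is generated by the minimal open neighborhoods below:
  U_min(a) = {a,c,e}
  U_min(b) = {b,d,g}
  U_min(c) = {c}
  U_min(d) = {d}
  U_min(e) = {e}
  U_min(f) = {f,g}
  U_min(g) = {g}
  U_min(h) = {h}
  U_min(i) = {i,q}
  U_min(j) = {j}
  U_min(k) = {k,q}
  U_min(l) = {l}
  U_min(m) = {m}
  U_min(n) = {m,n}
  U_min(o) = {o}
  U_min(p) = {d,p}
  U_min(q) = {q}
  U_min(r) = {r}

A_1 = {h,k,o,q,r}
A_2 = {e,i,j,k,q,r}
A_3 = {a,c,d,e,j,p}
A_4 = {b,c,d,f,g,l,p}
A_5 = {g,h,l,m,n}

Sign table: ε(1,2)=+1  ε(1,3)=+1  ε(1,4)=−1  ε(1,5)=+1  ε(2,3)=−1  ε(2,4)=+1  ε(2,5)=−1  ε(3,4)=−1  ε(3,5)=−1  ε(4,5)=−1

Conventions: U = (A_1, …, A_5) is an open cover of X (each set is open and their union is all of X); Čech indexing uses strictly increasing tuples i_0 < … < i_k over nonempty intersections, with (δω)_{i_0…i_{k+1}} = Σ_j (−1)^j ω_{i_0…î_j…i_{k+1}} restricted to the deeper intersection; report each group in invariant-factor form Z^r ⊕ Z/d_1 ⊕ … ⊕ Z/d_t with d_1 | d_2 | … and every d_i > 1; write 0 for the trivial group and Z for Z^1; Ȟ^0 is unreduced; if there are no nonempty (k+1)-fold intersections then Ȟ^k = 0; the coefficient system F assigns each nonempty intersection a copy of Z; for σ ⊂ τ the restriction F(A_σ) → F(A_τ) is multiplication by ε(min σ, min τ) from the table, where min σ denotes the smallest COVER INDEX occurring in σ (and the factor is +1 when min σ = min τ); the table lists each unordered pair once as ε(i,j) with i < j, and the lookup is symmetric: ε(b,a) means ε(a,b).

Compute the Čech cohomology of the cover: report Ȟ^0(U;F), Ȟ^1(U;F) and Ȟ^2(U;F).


nonempty overlaps:
  A12={k,q,r} A15={h} A23={e,j} A34={c,d,p} A45={g,l}
C dims 5,5; δ0: rk 5, SNF 1^4·2
degree 0: 5−5−0 = 0 → Ȟ^0 ≅ 0
degree 1: 5−0−5 = 0 plus torsion [2] → Ȟ^1 ≅ Z/2
degree 2: 0−0−0 = 0 → Ȟ^2 ≅ 0

Ȟ^0 = 0, Ȟ^1 = Z/2 and Ȟ^2 = 0


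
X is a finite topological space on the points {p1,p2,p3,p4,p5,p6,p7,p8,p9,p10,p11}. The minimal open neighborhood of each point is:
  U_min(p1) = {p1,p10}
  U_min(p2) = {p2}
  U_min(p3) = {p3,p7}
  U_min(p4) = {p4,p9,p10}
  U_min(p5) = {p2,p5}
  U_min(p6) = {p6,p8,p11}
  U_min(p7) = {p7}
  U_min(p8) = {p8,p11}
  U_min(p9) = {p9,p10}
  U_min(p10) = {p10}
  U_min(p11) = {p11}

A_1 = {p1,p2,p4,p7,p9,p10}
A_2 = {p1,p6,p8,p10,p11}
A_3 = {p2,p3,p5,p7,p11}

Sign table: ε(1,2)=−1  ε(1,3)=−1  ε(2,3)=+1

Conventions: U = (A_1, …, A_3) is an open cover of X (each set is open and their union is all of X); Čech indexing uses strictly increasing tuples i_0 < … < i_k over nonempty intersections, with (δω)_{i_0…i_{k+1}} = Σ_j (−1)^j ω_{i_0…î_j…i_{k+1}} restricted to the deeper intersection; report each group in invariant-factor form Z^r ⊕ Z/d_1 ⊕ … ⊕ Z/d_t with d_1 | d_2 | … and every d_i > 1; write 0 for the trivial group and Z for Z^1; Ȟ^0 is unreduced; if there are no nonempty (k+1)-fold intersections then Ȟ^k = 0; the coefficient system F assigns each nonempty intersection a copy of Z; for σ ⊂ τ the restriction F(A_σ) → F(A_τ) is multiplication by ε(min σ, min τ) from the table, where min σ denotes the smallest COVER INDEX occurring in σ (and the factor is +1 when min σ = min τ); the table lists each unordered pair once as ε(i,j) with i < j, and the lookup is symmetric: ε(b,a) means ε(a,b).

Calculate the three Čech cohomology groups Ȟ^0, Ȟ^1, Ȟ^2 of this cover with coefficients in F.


Ȟ^0 ≅ Z; Ȟ^1 ≅ Z; Ȟ^2 ≅ 0

cover nerve:
  A12={p1,p10} A13={p2,p7} A23={p11}
C dims 3,3; δ0: rk 2, SNF 1^2
Ȟ^0: (3−2)−0=1 ⇒ Z
Ȟ^1: (3−0)−2=1 ⇒ Z
Ȟ^2: (0−0)−0=0 ⇒ 0


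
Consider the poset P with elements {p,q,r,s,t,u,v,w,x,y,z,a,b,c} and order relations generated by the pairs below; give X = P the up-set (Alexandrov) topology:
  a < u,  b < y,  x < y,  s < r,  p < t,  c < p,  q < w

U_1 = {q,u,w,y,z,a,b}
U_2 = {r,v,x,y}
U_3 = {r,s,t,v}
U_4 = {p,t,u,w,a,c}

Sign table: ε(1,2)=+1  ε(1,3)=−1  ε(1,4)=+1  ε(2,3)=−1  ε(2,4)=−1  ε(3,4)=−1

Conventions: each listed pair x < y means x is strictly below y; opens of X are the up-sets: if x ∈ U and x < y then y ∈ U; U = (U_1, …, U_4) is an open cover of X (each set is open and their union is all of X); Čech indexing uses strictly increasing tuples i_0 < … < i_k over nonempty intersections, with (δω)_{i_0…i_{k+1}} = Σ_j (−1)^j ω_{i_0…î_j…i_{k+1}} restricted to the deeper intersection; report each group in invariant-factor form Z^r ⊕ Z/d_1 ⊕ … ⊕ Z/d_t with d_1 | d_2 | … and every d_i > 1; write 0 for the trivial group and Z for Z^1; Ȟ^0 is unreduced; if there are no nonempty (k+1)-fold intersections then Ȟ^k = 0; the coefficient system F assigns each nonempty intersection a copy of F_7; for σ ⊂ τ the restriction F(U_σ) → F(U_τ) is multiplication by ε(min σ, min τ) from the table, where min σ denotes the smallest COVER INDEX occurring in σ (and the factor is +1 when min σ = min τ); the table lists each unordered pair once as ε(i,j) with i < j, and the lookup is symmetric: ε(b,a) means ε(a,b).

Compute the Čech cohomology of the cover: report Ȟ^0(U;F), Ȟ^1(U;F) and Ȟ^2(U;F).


Ȟ^0(U;F) ≅ Z/7, Ȟ^1(U;F) ≅ Z/7, Ȟ^2(U;F) ≅ 0

nonempty overlaps:
  U12={y} U14={u,w,a} U23={r,v} U34={t}
C dims 4,4; δ0: rk_F7 3
degree 0: 4−3−0 = 1 → Ȟ^0 ≅ Z/7
degree 1: 4−0−3 = 1 → Ȟ^1 ≅ Z/7
degree 2: 0−0−0 = 0 → Ȟ^2 ≅ 0


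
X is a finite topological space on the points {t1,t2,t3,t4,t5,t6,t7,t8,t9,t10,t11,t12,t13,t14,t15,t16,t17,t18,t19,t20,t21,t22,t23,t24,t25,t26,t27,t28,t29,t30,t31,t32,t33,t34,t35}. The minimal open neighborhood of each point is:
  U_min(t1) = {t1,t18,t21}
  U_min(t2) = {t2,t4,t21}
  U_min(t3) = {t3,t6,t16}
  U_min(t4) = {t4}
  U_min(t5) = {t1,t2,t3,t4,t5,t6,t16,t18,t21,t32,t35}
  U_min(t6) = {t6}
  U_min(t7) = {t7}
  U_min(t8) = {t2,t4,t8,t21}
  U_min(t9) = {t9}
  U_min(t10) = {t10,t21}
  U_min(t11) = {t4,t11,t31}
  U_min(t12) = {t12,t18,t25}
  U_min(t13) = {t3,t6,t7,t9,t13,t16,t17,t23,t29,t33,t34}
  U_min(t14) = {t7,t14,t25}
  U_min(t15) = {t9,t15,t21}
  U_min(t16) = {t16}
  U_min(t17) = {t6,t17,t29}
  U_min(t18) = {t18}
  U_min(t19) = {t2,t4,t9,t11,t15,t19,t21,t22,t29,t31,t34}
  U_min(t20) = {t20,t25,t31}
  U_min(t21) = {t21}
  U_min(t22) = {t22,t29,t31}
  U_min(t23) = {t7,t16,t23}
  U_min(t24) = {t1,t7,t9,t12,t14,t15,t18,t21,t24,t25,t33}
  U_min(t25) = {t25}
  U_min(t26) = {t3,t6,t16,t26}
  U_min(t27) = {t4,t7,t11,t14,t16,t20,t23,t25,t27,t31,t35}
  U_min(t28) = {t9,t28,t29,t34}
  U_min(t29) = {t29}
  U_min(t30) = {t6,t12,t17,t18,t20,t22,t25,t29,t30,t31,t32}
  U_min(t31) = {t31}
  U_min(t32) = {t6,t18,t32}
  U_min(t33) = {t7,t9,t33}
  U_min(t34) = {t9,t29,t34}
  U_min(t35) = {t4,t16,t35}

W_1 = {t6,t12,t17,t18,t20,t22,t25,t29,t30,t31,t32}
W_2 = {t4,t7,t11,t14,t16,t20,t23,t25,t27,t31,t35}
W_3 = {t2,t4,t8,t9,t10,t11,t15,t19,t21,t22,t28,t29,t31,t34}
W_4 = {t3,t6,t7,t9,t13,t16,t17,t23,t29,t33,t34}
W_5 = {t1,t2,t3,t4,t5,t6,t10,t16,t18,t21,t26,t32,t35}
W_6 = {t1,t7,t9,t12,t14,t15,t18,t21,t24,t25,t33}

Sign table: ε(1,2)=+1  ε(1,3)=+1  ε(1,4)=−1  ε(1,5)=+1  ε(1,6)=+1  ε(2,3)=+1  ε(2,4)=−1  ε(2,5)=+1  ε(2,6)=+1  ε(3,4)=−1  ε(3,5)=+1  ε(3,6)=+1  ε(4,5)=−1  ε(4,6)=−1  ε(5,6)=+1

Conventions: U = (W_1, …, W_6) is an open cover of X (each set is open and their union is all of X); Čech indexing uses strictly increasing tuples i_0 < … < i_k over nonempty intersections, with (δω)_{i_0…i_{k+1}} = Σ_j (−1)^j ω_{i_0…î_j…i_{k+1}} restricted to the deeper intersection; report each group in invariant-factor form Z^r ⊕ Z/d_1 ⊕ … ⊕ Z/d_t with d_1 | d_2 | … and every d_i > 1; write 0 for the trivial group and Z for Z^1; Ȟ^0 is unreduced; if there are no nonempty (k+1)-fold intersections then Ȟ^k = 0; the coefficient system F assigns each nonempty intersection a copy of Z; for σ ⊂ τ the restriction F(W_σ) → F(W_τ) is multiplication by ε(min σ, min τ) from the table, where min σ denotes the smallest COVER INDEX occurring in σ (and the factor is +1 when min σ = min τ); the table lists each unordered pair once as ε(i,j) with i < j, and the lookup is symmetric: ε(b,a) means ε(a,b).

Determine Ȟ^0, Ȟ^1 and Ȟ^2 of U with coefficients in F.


Ȟ^0(U;F) ≅ Z,  Ȟ^1(U;F) ≅ 0,  Ȟ^2(U;F) ≅ Z/2

cover nerve:
  W12={t20,t25,t31} W13={t22,t29,t31} W14={t6,t17,t29} W15={t6,t18,t32} W16={t12,t18,t25} W23={t4,t11,t31} W24={t7,t16,t23} W25={t4,t16,t35} W26={t7,t14,t25} W34={t9,t29,t34} W35={t2,t4,t10,t21} W36={t9,t15,t21} W45={t3,t6,t16} W46={t7,t9,t33} W56={t1,t18,t21}
  W123={t31} W126={t25} W134={t29} W145={t6} W156={t18} W235={t4} W245={t16} W246={t7} W346={t9} W356={t21}
C dims 6,15,10; δ0: rk 5, SNF 1^5; δ1: rk 10, SNF 1^9·2
Ȟ^0: (6−5)−0=1 ⇒ Z
Ȟ^1: (15−10)−5=0 ⇒ 0
Ȟ^2: (10−0)−10=0 plus torsion [2] ⇒ Z/2


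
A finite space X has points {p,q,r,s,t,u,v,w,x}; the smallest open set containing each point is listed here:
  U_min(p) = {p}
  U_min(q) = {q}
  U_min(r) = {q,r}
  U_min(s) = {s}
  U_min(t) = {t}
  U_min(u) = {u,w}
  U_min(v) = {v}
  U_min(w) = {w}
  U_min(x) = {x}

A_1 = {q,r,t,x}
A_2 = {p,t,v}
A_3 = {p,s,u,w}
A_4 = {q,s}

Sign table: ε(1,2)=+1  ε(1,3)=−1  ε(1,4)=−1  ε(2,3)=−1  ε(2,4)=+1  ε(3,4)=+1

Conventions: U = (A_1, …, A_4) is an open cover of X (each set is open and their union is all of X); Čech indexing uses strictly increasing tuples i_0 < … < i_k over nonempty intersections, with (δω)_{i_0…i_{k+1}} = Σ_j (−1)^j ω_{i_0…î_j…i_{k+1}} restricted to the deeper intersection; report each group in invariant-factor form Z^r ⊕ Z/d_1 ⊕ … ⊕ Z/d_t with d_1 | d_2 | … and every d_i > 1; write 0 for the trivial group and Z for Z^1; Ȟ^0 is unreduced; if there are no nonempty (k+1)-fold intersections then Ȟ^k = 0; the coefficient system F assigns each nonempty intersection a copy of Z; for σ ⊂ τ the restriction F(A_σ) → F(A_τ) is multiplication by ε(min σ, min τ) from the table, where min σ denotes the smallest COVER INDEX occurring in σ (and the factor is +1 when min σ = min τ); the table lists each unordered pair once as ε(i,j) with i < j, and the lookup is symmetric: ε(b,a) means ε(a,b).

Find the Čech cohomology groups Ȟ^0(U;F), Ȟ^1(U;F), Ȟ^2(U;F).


nonempty overlaps:
  A12={t} A14={q} A23={p} A34={s}
C dims 4,4; δ0: rk 3, SNF 1^3
degree 0: 4−3−0 = 1 → Ȟ^0 ≅ Z
degree 1: 4−0−3 = 1 → Ȟ^1 ≅ Z
degree 2: 0−0−0 = 0 → Ȟ^2 ≅ 0

Ȟ^0 = Z; Ȟ^1 = Z; Ȟ^2 = 0


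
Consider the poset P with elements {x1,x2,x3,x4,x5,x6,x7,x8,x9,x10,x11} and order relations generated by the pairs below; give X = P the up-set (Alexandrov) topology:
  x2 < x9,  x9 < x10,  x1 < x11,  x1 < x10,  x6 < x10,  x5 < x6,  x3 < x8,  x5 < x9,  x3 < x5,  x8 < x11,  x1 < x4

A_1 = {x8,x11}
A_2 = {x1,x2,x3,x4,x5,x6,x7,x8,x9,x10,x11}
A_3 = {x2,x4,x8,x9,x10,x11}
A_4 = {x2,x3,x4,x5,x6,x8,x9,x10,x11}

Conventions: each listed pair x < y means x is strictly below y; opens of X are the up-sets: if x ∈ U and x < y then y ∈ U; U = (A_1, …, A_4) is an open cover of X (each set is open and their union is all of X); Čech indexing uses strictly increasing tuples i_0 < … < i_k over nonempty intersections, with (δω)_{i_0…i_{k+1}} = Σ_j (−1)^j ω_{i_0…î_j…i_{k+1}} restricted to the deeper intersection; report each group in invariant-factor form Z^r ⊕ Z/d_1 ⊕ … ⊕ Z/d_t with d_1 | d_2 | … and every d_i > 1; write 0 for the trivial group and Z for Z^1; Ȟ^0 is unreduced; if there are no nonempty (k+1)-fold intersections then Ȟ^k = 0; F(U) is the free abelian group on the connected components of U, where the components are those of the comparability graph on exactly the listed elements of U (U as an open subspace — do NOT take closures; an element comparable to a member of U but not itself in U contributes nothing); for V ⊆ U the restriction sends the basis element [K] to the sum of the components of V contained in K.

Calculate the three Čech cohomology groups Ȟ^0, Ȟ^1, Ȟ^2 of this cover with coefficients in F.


Ȟ^0 ≅ Z^2, Ȟ^1 ≅ 0, Ȟ^2 ≅ 0

intersection data:
  A12={x8,x11} A13={x8,x11} A14={x8,x11} A23={x2,x4,x8,x9,x10,x11} A24={x2,x3,x4,x5,x6,x8,x9,x10,x11} A34={x2,x4,x8,x9,x10,x11}
  A123={x8,x11} A124={x8,x11} A134={x8,x11} A234={x2,x4,x8,x9,x10,x11}
  A1234={x8,x11}
components per intersection:
  A1: {x8,x11}
  A2: {x1,x2,x3,x4,x5,x6,x8,x9,x10,x11} {x7}
  A3: {x2,x9,x10} {x4} {x8,x11}
  A4: {x2,x3,x5,x6,x8,x9,x10,x11} {x4}
  A12: {x8,x11}
  A13: {x8,x11}
  A14: {x8,x11}
  A23: {x2,x9,x10} {x4} {x8,x11}
  A24: {x2,x3,x5,x6,x8,x9,x10,x11} {x4}
  A34: {x2,x9,x10} {x4} {x8,x11}
  A123: {x8,x11}
  A124: {x8,x11}
  A134: {x8,x11}
  A234: {x2,x9,x10} {x4} {x8,x11}
  A1234: {x8,x11}
C dims 8,11,6,1; δ0: rk 6, SNF 1^6; δ1: rk 5, SNF 1^5; δ2: rk 1, SNF 1^1
Ȟ^0 = (8 − 6) − 0 = 2, so Ȟ^0 ≅ Z^2
Ȟ^1 = (11 − 5) − 6 = 0, so Ȟ^1 ≅ 0
Ȟ^2 = (6 − 1) − 5 = 0, so Ȟ^2 ≅ 0


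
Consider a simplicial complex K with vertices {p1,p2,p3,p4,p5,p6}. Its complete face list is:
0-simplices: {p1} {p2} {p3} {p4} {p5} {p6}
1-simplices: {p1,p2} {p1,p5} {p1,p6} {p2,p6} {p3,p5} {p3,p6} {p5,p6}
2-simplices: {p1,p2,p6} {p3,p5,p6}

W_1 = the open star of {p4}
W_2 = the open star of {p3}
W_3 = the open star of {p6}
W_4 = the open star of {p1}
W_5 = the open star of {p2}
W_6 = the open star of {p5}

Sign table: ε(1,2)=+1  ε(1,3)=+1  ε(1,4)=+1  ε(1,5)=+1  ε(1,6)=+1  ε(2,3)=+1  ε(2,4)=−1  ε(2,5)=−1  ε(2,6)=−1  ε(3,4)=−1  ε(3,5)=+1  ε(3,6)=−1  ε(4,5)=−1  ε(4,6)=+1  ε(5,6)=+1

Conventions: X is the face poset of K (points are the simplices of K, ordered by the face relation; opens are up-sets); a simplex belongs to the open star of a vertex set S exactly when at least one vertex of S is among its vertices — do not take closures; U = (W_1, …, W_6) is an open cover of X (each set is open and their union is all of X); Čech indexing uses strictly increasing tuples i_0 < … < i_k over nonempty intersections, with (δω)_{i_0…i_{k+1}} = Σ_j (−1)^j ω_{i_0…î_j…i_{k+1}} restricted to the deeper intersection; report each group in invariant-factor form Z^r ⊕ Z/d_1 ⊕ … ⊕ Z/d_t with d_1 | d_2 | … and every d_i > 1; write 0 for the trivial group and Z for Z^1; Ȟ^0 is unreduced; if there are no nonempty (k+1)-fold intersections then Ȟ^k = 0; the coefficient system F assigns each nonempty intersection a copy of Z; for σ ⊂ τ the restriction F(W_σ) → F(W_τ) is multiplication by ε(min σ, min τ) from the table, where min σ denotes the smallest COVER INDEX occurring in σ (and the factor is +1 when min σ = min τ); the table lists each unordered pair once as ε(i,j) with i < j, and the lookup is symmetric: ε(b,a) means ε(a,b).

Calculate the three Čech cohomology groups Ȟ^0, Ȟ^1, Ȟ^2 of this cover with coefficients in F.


nerve simplices:
  W1={{p4}} W2={{p3},{p3,p5},{p3,p6},{p3,p5,p6}} W3={{p6},{p1,p6},{p2,p6},{p3,p6},{p5,p6},{p1,p2,p6},{p3,p5,p6}} W4={{p1},{p1,p2},{p1,p5},{p1,p6},{p1,p2,p6}} W5={{p2},{p1,p2},{p2,p6},{p1,p2,p6}} W6={{p5},{p1,p5},{p3,p5},{p5,p6},{p3,p5,p6}}
  W23={{p3,p6},{p3,p5,p6}} W26={{p3,p5},{p3,p5,p6}} W34={{p1,p6},{p1,p2,p6}} W35={{p2,p6},{p1,p2,p6}} W36={{p5,p6},{p3,p5,p6}} W45={{p1,p2},{p1,p2,p6}} W46={{p1,p5}}
  W236={{p3,p5,p6}} W345={{p1,p2,p6}}
C dims 6,7,2; δ0: rk 4, SNF 1^4; δ1: rk 2, SNF 1^2
degree 0: 6−4−0 = 2 → Ȟ^0 ≅ Z^2
degree 1: 7−2−4 = 1 → Ȟ^1 ≅ Z
degree 2: 2−0−2 = 0 → Ȟ^2 ≅ 0

Ȟ^0 = Z^2; Ȟ^1 = Z; Ȟ^2 = 0


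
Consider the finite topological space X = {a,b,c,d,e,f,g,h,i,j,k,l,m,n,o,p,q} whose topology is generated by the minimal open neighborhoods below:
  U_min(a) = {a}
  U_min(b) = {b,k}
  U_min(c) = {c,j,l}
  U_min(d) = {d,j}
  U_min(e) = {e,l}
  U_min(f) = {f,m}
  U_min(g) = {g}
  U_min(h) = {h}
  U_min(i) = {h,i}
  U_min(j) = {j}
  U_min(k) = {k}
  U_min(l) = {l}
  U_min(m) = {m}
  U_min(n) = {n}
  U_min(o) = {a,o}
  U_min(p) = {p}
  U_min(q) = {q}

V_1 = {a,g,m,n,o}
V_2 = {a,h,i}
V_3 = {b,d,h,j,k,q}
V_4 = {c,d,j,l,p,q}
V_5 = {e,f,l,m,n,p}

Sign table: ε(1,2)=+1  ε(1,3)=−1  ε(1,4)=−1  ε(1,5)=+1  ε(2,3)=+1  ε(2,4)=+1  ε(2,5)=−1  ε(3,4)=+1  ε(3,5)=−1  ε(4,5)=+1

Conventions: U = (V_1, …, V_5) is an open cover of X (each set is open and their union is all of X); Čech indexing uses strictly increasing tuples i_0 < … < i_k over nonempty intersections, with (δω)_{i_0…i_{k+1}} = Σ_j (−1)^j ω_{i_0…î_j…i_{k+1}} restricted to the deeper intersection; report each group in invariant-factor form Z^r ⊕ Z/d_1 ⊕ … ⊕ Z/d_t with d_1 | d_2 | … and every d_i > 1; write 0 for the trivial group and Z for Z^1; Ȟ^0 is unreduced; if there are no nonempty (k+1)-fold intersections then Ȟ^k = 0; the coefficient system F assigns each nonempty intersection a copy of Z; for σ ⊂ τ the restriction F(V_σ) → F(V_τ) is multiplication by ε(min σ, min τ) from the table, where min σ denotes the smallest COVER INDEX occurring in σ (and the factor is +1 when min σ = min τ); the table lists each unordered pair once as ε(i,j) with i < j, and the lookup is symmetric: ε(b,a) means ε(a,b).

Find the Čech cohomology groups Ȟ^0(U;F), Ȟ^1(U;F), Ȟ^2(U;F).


nerve of the cover:
  V12={a} V15={m,n} V23={h} V34={d,j,q} V45={l,p}
C dims 5,5; δ0: rk 4, SNF 1^4
Ȟ^0 = (5 − 4) − 0 = 1, so Ȟ^0 ≅ Z
Ȟ^1 = (5 − 0) − 4 = 1, so Ȟ^1 ≅ Z
Ȟ^2 = (0 − 0) − 0 = 0, so Ȟ^2 ≅ 0

Ȟ^0 ≅ Z, Ȟ^1 ≅ Z, Ȟ^2 ≅ 0


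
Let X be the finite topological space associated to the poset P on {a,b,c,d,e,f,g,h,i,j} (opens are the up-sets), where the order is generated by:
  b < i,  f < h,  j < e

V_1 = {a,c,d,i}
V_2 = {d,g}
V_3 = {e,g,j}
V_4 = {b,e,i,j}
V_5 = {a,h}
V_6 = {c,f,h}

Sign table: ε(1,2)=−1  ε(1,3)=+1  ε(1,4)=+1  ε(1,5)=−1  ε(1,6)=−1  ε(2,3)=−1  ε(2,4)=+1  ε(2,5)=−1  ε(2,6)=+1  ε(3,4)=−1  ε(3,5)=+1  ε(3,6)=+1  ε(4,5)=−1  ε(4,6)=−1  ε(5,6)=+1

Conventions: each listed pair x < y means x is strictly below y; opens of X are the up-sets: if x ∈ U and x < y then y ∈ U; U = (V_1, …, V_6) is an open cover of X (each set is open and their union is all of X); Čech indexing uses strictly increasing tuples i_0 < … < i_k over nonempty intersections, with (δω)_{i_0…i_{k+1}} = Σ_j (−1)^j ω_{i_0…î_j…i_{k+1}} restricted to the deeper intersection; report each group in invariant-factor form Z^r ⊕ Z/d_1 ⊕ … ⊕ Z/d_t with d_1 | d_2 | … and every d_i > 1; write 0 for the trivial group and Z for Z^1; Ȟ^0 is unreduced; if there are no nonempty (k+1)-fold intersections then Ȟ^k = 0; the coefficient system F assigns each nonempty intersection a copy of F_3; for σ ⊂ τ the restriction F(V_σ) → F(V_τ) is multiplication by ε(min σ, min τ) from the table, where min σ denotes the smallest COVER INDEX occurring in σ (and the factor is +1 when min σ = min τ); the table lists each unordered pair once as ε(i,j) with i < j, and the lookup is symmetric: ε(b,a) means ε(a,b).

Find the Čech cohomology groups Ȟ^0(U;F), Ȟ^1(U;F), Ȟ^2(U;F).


cover nerve:
  V12={d} V14={i} V15={a} V16={c} V23={g} V34={e,j} V56={h}
C dims 6,7; δ0: rk_F3 6
Ȟ^0: (6−6)−0=0 ⇒ 0
Ȟ^1: (7−0)−6=1 ⇒ Z/3
Ȟ^2: (0−0)−0=0 ⇒ 0

Ȟ^0(U;F) ≅ 0,  Ȟ^1(U;F) ≅ Z/3,  Ȟ^2(U;F) ≅ 0


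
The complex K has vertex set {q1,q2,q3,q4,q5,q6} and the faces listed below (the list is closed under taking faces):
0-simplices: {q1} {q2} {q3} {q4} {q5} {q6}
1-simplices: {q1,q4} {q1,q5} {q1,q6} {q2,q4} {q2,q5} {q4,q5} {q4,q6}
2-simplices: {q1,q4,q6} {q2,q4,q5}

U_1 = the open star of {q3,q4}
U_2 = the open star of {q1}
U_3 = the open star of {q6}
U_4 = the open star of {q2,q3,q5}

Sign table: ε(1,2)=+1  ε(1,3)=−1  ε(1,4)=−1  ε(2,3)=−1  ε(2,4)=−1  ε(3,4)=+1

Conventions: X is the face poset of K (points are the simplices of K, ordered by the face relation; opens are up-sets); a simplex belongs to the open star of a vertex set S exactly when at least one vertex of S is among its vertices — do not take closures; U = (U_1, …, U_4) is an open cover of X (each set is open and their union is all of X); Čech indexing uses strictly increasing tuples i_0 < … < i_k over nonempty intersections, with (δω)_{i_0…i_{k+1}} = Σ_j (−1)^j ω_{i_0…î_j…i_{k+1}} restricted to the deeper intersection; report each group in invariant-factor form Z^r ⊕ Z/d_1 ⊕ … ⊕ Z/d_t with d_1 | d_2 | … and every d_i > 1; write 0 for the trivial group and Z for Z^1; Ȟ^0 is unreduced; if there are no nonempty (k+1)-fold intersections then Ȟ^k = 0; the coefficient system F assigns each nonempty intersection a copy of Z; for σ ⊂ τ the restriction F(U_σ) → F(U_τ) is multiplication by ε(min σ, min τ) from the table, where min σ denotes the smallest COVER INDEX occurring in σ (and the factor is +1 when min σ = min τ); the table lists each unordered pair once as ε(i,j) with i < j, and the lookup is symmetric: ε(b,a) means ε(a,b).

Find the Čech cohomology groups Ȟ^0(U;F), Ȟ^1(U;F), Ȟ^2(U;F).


Ȟ^0 = Z, Ȟ^1 = Z and Ȟ^2 = 0

nonempty intersections:
  U1={{q3},{q4},{q1,q4},{q2,q4},{q4,q5},{q4,q6},{q1,q4,q6},{q2,q4,q5}} U2={{q1},{q1,q4},{q1,q5},{q1,q6},{q1,q4,q6}} U3={{q6},{q1,q6},{q4,q6},{q1,q4,q6}} U4={{q2},{q3},{q5},{q1,q5},{q2,q4},{q2,q5},{q4,q5},{q2,q4,q5}}
  U12={{q1,q4},{q1,q4,q6}} U13={{q4,q6},{q1,q4,q6}} U14={{q3},{q2,q4},{q4,q5},{q2,q4,q5}} U23={{q1,q6},{q1,q4,q6}} U24={{q1,q5}}
  U123={{q1,q4,q6}}
C dims 4,5,1; δ0: rk 3, SNF 1^3; δ1: rk 1, SNF 1^1
Ȟ^0: (4−3)−0=1 ⇒ Z
Ȟ^1: (5−1)−3=1 ⇒ Z
Ȟ^2: (1−0)−1=0 ⇒ 0


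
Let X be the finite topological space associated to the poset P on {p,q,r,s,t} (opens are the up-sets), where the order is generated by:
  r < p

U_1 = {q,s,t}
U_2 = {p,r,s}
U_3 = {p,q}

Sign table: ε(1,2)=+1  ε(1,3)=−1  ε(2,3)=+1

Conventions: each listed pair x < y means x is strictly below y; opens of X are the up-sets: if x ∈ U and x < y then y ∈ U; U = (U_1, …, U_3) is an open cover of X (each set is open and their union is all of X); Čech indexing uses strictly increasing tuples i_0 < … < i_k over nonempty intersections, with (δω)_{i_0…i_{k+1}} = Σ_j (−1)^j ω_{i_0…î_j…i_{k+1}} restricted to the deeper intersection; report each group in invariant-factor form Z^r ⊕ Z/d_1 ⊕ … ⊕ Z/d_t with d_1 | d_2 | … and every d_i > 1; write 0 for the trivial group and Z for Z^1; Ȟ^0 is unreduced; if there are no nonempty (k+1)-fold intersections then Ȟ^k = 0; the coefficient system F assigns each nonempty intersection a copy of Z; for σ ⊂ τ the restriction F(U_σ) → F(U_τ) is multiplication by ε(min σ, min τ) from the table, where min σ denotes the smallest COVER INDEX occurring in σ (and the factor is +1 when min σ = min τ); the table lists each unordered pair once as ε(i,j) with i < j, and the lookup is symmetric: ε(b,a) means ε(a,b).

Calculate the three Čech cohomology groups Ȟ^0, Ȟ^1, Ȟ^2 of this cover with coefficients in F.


intersection data:
  U12={s} U13={q} U23={p}
C dims 3,3; δ0: rk 3, SNF 1^2·2
Ȟ^0 = (3 − 3) − 0 = 0, so Ȟ^0 ≅ 0
Ȟ^1 = (3 − 0) − 3 = 0 plus torsion [2], so Ȟ^1 ≅ Z/2
Ȟ^2 = (0 − 0) − 0 = 0, so Ȟ^2 ≅ 0

Ȟ^0 ≅ 0, Ȟ^1 ≅ Z/2, Ȟ^2 ≅ 0


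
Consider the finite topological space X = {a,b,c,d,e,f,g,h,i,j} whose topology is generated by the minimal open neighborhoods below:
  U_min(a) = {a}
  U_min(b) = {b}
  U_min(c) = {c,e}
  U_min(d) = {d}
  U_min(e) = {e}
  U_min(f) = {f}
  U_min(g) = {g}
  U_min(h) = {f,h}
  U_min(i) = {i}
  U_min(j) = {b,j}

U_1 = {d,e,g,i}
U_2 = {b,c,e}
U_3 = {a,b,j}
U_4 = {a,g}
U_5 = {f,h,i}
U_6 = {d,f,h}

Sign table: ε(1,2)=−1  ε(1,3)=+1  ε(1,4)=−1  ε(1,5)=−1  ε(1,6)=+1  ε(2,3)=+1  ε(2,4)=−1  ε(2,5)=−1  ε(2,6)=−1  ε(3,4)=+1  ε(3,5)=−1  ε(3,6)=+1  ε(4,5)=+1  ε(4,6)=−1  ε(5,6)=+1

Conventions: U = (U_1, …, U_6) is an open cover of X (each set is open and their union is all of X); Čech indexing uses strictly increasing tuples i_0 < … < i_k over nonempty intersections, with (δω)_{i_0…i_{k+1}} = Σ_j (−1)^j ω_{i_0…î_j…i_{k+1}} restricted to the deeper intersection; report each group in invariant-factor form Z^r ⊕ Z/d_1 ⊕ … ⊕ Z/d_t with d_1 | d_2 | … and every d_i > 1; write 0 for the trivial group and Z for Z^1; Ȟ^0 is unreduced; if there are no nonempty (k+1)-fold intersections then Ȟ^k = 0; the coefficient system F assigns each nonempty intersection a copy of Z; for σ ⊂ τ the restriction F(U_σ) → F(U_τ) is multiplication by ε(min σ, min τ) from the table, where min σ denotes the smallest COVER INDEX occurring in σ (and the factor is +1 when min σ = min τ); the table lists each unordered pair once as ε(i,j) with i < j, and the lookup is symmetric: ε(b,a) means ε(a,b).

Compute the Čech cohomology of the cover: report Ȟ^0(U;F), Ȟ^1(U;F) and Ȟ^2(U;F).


cover nerve:
  U12={e} U14={g} U15={i} U16={d} U23={b} U34={a} U56={f,h}
C dims 6,7; δ0: rk 6, SNF 1^5·2
Ȟ^0: (6−6)−0=0 ⇒ 0
Ȟ^1: (7−0)−6=1 plus torsion [2] ⇒ Z ⊕ Z/2
Ȟ^2: (0−0)−0=0 ⇒ 0

Ȟ^0(U;F) ≅ 0,  Ȟ^1(U;F) ≅ Z ⊕ Z/2,  Ȟ^2(U;F) ≅ 0


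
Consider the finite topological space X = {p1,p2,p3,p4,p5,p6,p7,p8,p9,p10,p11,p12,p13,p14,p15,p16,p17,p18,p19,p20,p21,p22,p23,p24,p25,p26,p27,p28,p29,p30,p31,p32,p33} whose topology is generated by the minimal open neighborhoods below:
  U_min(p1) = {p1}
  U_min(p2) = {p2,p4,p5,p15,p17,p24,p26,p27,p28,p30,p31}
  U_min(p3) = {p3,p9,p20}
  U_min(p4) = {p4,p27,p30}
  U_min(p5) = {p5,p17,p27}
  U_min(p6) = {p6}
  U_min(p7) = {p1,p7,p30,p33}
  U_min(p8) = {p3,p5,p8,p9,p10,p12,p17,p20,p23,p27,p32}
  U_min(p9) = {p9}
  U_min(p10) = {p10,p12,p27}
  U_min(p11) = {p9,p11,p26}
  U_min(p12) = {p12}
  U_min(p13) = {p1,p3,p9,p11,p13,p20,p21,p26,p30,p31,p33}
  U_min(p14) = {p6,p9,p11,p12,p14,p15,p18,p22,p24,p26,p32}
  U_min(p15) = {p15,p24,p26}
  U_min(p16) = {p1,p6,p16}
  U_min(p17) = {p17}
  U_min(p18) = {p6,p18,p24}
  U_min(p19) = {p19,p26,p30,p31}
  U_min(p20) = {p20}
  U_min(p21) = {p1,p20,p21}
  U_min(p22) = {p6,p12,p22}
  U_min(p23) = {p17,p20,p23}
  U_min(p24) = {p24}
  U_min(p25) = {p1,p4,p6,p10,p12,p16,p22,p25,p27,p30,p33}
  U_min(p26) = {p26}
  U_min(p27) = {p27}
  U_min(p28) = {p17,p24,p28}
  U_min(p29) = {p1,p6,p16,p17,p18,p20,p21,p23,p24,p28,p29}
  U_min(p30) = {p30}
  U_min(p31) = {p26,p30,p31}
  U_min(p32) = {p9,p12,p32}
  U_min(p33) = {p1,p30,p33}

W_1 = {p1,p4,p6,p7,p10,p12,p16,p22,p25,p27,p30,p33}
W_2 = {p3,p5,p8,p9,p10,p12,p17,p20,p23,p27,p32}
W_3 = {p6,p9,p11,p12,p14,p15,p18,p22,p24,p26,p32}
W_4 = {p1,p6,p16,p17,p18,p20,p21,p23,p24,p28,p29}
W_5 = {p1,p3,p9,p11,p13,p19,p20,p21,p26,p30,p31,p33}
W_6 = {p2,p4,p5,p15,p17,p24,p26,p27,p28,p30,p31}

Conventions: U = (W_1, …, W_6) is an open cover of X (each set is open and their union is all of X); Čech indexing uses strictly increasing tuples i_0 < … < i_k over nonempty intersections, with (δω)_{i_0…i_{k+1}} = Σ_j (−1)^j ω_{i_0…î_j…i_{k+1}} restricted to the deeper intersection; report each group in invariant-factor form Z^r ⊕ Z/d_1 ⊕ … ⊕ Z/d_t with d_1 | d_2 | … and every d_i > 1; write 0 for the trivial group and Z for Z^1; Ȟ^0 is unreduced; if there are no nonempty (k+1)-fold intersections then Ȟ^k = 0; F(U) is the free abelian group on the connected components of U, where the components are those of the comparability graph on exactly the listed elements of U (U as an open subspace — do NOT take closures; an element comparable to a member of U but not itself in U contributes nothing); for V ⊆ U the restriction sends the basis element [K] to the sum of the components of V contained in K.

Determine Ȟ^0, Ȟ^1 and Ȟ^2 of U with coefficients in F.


Ȟ^0 ≅ Z, Ȟ^1 ≅ 0, Ȟ^2 ≅ Z/2

nerve of the cover:
  W12={p10,p12,p27} W13={p6,p12,p22} W14={p1,p6,p16} W15={p1,p30,p33} W16={p4,p27,p30} W23={p9,p12,p32} W24={p17,p20,p23} W25={p3,p9,p20} W26={p5,p17,p27} W34={p6,p18,p24} W35={p9,p11,p26} W36={p15,p24,p26} W45={p1,p20,p21} W46={p17,p24,p28} W56={p26,p30,p31}
  W123={p12} W126={p27} W134={p6} W145={p1} W156={p30} W235={p9} W245={p20} W246={p17} W346={p24} W356={p26}
components per intersection:
  W1: {p1,p4,p6,p7,p10,p12,p16,p22,p25,p27,p30,p33}
  W2: {p3,p5,p8,p9,p10,p12,p17,p20,p23,p27,p32}
  W3: {p6,p9,p11,p12,p14,p15,p18,p22,p24,p26,p32}
  W4: {p1,p6,p16,p17,p18,p20,p21,p23,p24,p28,p29}
  W5: {p1,p3,p9,p11,p13,p19,p20,p21,p26,p30,p31,p33}
  W6: {p2,p4,p5,p15,p17,p24,p26,p27,p28,p30,p31}
  W12: {p10,p12,p27}
  W13: {p6,p12,p22}
  W14: {p1,p6,p16}
  W15: {p1,p30,p33}
  W16: {p4,p27,p30}
  W23: {p9,p12,p32}
  W24: {p17,p20,p23}
  W25: {p3,p9,p20}
  W26: {p5,p17,p27}
  W34: {p6,p18,p24}
  W35: {p9,p11,p26}
  W36: {p15,p24,p26}
  W45: {p1,p20,p21}
  W46: {p17,p24,p28}
  W56: {p26,p30,p31}
  W123: {p12}
  W126: {p27}
  W134: {p6}
  W145: {p1}
  W156: {p30}
  W235: {p9}
  W245: {p20}
  W246: {p17}
  W346: {p24}
  W356: {p26}
C dims 6,15,10; δ0: rk 5, SNF 1^5; δ1: rk 10, SNF 1^9·2
Ȟ^0 = (6 − 5) − 0 = 1, so Ȟ^0 ≅ Z
Ȟ^1 = (15 − 10) − 5 = 0, so Ȟ^1 ≅ 0
Ȟ^2 = (10 − 0) − 10 = 0 plus torsion [2], so Ȟ^2 ≅ Z/2


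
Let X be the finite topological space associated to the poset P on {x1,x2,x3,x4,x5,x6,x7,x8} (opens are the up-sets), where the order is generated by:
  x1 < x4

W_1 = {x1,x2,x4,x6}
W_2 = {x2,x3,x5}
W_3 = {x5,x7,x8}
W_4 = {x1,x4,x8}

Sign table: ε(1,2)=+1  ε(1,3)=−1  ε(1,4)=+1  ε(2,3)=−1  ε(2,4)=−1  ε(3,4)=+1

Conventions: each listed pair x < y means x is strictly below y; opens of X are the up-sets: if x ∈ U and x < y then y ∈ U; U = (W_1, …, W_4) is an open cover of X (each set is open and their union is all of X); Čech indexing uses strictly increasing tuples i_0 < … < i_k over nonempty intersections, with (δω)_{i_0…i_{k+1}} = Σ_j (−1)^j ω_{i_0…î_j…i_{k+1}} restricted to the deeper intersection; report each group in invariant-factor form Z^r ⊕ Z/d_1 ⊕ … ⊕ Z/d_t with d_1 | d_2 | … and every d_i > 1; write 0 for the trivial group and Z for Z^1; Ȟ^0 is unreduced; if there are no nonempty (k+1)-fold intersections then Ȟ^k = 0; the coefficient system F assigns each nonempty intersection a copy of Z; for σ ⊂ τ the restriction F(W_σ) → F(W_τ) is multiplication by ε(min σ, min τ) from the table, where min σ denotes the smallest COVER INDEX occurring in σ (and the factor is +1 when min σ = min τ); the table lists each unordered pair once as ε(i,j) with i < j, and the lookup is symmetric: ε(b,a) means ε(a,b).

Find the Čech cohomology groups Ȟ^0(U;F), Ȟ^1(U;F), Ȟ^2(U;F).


nonempty intersections:
  W12={x2} W14={x1,x4} W23={x5} W34={x8}
C dims 4,4; δ0: rk 4, SNF 1^3·2
Ȟ^0: (4−4)−0=0 ⇒ 0
Ȟ^1: (4−0)−4=0 plus torsion [2] ⇒ Z/2
Ȟ^2: (0−0)−0=0 ⇒ 0

Ȟ^0(U;F) ≅ 0, Ȟ^1(U;F) ≅ Z/2 and Ȟ^2(U;F) ≅ 0


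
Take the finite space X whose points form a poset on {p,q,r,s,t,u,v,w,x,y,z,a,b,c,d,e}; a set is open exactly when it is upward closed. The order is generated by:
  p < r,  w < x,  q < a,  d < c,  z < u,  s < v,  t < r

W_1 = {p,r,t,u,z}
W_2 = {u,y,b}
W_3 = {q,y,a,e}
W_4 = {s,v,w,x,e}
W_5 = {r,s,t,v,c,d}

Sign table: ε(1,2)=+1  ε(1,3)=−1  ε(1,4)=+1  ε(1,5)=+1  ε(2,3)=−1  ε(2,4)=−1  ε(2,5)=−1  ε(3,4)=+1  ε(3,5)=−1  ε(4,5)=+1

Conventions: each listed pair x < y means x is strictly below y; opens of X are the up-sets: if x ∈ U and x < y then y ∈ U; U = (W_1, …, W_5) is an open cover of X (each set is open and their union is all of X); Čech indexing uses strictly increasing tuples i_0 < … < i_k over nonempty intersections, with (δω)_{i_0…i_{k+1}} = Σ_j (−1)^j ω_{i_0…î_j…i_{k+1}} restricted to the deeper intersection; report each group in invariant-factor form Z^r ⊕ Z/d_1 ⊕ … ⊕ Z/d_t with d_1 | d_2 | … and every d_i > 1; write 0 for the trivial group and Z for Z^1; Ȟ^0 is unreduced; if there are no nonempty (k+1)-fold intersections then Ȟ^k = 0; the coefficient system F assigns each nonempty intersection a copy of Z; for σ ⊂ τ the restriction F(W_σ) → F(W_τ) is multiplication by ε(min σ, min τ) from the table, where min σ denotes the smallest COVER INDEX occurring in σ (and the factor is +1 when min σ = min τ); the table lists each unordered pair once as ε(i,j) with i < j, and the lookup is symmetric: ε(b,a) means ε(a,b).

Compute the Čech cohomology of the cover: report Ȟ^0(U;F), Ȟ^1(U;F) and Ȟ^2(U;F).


nonempty intersections:
  W12={u} W15={r,t} W23={y} W34={e} W45={s,v}
C dims 5,5; δ0: rk 5, SNF 1^4·2
Ȟ^0: (5−5)−0=0 ⇒ 0
Ȟ^1: (5−0)−5=0 plus torsion [2] ⇒ Z/2
Ȟ^2: (0−0)−0=0 ⇒ 0

Ȟ^0 = 0; Ȟ^1 = Z/2; Ȟ^2 = 0


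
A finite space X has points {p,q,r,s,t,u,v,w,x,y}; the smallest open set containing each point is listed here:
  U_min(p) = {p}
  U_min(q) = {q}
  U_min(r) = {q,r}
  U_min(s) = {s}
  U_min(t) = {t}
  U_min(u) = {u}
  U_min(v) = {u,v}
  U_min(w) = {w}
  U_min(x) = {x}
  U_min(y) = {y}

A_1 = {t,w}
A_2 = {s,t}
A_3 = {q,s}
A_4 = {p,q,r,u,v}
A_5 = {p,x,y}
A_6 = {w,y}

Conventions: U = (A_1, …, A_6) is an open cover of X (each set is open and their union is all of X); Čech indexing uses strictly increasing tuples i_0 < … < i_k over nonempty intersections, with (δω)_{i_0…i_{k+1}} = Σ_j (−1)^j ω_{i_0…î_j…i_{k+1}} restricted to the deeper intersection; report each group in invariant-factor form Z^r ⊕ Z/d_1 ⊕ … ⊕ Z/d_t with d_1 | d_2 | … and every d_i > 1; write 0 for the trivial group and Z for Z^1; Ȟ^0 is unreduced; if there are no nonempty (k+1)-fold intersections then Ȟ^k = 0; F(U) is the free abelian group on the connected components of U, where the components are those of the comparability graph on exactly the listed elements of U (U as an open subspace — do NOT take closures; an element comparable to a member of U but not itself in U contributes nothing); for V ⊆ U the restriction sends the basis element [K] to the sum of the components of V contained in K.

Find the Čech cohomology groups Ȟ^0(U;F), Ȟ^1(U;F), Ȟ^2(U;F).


nonempty intersections:
  A12={t} A16={w} A23={s} A34={q} A45={p} A56={y}
components per intersection:
  A1: {t} {w}
  A2: {s} {t}
  A3: {q} {s}
  A4: {p} {q,r} {u,v}
  A5: {p} {x} {y}
  A6: {w} {y}
  A12: {t}
  A16: {w}
  A23: {s}
  A34: {q}
  A45: {p}
  A56: {y}
C dims 14,6; δ0: rk 6, SNF 1^6
Ȟ^0: (14−6)−0=8 ⇒ Z^8
Ȟ^1: (6−0)−6=0 ⇒ 0
Ȟ^2: (0−0)−0=0 ⇒ 0

Ȟ^0 = Z^8; Ȟ^1 = 0; Ȟ^2 = 0


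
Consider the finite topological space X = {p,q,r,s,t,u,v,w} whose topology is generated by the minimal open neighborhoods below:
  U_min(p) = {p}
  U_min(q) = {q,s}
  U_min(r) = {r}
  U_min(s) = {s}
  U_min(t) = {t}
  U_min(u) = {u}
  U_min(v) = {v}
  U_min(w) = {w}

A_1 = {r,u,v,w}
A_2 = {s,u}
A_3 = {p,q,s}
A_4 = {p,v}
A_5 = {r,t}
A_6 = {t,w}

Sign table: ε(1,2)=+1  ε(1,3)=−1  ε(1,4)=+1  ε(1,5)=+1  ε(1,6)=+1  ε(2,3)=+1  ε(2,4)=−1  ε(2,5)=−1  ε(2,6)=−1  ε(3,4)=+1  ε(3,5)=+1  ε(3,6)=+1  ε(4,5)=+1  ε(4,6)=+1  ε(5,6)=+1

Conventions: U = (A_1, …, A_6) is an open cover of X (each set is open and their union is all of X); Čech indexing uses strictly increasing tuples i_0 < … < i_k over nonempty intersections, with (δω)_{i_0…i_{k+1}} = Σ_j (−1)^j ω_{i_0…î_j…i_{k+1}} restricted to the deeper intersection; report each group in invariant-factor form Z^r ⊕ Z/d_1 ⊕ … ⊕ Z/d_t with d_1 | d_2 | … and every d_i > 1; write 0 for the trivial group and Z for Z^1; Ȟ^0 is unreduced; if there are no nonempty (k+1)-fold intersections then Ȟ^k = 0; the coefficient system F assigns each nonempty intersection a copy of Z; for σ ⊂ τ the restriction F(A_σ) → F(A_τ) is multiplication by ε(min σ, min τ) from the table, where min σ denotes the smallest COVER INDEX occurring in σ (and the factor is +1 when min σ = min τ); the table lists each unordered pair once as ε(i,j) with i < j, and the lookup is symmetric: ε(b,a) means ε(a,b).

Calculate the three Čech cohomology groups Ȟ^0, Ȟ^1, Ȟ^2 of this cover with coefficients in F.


Ȟ^0 = Z, Ȟ^1 = Z^2, Ȟ^2 = 0

nerve of the cover:
  A12={u} A14={v} A15={r} A16={w} A23={s} A34={p} A56={t}
C dims 6,7; δ0: rk 5, SNF 1^5
Ȟ^0 = (6 − 5) − 0 = 1, so Ȟ^0 ≅ Z
Ȟ^1 = (7 − 0) − 5 = 2, so Ȟ^1 ≅ Z^2
Ȟ^2 = (0 − 0) − 0 = 0, so Ȟ^2 ≅ 0


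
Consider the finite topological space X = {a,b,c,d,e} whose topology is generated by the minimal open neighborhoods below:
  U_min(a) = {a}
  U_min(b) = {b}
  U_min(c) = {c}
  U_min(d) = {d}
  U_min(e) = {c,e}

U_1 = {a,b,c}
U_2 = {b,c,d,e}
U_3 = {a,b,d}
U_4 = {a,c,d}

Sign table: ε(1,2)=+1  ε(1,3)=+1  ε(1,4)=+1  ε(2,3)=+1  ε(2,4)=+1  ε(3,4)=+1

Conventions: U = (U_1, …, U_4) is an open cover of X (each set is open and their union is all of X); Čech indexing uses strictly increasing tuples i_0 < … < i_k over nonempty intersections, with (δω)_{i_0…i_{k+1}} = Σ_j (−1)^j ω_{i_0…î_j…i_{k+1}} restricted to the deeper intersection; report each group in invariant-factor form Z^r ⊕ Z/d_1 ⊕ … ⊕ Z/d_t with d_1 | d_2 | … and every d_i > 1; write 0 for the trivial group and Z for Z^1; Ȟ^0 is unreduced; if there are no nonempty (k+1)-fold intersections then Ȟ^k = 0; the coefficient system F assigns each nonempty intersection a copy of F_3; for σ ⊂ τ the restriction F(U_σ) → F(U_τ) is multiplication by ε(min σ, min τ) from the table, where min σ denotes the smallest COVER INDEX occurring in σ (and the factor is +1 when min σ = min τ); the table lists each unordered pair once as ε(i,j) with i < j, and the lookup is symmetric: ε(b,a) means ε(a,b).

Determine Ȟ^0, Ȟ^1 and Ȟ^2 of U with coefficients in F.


nerve of the cover:
  U12={b,c} U13={a,b} U14={a,c} U23={b,d} U24={c,d} U34={a,d}
  U123={b} U124={c} U134={a} U234={d}
C dims 4,6,4; δ0: rk_F3 3; δ1: rk_F3 3
Ȟ^0 = (4 − 3) − 0 = 1, so Ȟ^0 ≅ Z/3
Ȟ^1 = (6 − 3) − 3 = 0, so Ȟ^1 ≅ 0
Ȟ^2 = (4 − 0) − 3 = 1, so Ȟ^2 ≅ Z/3

Ȟ^0 ≅ Z/3, Ȟ^1 ≅ 0, Ȟ^2 ≅ Z/3


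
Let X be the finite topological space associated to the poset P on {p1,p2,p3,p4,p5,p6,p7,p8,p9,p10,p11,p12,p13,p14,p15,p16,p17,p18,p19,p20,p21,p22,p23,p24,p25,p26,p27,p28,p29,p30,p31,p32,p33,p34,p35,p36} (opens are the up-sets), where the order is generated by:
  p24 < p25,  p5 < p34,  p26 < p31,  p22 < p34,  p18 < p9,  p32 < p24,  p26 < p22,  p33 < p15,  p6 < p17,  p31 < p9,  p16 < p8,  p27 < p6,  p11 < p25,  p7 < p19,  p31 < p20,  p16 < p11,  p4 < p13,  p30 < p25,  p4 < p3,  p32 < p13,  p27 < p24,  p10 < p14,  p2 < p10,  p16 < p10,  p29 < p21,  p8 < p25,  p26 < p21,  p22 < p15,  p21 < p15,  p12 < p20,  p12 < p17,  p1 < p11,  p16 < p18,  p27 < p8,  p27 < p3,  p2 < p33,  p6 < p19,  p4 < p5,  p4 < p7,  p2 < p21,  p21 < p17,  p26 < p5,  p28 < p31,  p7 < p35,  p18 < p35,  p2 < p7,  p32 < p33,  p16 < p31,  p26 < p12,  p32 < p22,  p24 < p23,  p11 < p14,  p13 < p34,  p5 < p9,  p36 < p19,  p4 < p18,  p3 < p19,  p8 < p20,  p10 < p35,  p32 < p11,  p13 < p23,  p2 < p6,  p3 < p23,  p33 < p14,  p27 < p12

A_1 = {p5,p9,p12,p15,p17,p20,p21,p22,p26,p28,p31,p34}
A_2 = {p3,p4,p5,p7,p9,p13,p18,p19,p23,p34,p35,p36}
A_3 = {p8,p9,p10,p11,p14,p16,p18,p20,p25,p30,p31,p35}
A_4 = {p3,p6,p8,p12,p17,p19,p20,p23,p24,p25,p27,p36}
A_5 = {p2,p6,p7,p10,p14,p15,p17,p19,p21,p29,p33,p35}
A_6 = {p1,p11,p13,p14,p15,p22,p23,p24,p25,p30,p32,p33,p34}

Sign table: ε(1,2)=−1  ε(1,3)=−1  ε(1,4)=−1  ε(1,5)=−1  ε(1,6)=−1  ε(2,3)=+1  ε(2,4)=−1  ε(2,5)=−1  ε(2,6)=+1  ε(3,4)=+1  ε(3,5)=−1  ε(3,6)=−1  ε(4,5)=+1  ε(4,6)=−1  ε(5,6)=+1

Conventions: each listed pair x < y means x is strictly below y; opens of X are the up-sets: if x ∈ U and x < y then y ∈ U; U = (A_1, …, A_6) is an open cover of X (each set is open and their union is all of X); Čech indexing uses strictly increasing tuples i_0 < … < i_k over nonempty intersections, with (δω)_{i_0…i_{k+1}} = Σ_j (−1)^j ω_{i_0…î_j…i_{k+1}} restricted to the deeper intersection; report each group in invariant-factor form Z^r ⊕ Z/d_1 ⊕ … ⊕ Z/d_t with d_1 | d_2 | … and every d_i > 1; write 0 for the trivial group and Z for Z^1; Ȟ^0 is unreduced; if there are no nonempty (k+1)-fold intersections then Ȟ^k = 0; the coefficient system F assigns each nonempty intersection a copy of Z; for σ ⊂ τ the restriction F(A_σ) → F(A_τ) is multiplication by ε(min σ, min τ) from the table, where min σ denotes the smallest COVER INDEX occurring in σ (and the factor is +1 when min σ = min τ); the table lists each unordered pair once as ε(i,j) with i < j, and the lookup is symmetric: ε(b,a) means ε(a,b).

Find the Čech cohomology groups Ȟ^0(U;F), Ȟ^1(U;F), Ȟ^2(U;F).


Ȟ^0(U;F) ≅ 0, Ȟ^1(U;F) ≅ Z/2, Ȟ^2(U;F) ≅ Z

nonempty overlaps:
  A12={p5,p9,p34} A13={p9,p20,p31} A14={p12,p17,p20} A15={p15,p17,p21} A16={p15,p22,p34} A23={p9,p18,p35} A24={p3,p19,p23,p36} A25={p7,p19,p35} A26={p13,p23,p34} A34={p8,p20,p25} A35={p10,p14,p35} A36={p11,p14,p25,p30} A45={p6,p17,p19} A46={p23,p24,p25} A56={p14,p15,p33}
  A123={p9} A126={p34} A134={p20} A145={p17} A156={p15} A235={p35} A245={p19} A246={p23} A346={p25} A356={p14}
C dims 6,15,10; δ0: rk 6, SNF 1^5·2; δ1: rk 9, SNF 1^9
degree 0: 6−6−0 = 0 → Ȟ^0 ≅ 0
degree 1: 15−9−6 = 0 plus torsion [2] → Ȟ^1 ≅ Z/2
degree 2: 10−0−9 = 1 → Ȟ^2 ≅ Z
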